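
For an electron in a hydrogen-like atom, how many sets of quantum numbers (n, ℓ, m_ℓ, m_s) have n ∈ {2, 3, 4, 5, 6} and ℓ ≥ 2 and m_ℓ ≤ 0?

80

Per-shell orbital counts meeting the constraint:
n=3 → 3; n=4 → 7; n=5 → 12; n=6 → 18.
Orbitals: 3 + 7 + 12 + 18 = 40. Including both spin states (m_s = ±1/2) gives 2 × 40 = 80 states.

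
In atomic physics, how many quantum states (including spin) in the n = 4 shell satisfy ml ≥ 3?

Go through l = 0, …, 3 (the values permitted for n = 4).
Orbitals with ml ≥ 3, by l: l=3 → 1.
Orbitals: 1. Each orbital carries two spin states, so 1 × 2 = 2 states.

2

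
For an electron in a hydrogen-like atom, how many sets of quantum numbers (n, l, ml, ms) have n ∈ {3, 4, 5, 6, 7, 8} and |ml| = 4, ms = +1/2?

20

For each n in the range, tally the orbitals obeying |ml| = 4:
n=5 → 2; n=6 → 4; n=7 → 6; n=8 → 8.
Orbitals: 2 + 4 + 6 + 8 = 20. With ms fixed to +1/2 there is one state per orbital, so 20 states.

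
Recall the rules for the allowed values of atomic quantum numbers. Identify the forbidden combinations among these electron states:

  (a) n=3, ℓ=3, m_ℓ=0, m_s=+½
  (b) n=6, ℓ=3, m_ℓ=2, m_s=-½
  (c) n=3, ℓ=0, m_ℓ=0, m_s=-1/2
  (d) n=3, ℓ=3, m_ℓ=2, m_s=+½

(a) and (d)

(a) has ℓ = 3 ≥ n = 3, violating 0 ≤ ℓ ≤ n−1.
(d) has ℓ = 3 ≥ n = 3, violating 0 ≤ ℓ ≤ n−1.
The remaining sets (b), (c) satisfy all four rules.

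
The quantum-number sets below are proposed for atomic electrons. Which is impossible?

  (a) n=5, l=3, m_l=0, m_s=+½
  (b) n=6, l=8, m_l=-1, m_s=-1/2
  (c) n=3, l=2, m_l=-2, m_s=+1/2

(b)

(b) has l = 8 ≥ n = 6, violating 0 ≤ l ≤ n−1.
The remaining sets (a), (c) satisfy all four rules.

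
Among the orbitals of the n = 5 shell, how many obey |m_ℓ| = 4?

2

Go through ℓ = 0, …, 4 (the values permitted for n = 5).
Orbitals with |m_ℓ| = 4, by ℓ: ℓ=4 → 2.
Total orbitals: 2.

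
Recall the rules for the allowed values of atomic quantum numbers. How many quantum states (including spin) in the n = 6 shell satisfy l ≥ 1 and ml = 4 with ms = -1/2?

Contributions: l=4 → 1; l=5 → 1.
Orbitals: 1 + 1 = 2. With ms fixed to a single value there is one state per orbital, giving 2 states.

2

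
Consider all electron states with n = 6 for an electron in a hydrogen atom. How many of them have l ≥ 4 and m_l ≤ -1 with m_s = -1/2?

For n = 6, l ranges over 0 … 5.
Per l-value: l=4 → 4; l=5 → 5.
Orbitals: 4 + 5 = 9. With m_s fixed to a single value there is one state per orbital, giving 9 states.

9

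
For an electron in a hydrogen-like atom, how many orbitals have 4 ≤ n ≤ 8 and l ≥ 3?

145

For each n in the range, tally the orbitals obeying l ≥ 3:
n=4 → 7; n=5 → 16; n=6 → 27; n=7 → 40; n=8 → 55.
Total orbitals: 7 + 16 + 27 + 40 + 55 = 145.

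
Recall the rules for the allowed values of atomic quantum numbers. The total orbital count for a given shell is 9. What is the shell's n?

n² = 9 ⇒ n = 3.

n = 3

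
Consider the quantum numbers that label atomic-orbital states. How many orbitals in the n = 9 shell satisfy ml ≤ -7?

3

The n = 9 shell has l = 0 through 8; check each.
Per l-value: l=7 → 1; l=8 → 2.
Total orbitals: 1 + 2 = 3.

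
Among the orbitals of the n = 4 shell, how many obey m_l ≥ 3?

1

With n = 4 the allowed l are 0, 1, …, 3.
The (l, m_l) pairs meeting m_l ≥ 3 give: l=3 → 1.
Total orbitals: 1.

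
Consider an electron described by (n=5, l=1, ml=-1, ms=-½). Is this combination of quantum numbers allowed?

n = 5 is a positive integer. l = 1 satisfies 0 ≤ l ≤ n−1 = 4. ml = -1 lies in the range −l … +l (here −1 … 1). ms = -1/2 is one of ±1/2.
All four constraints are satisfied.

Yes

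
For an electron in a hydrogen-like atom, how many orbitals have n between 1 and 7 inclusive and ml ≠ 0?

Per-shell orbital counts meeting the constraint:
n=2 → 2; n=3 → 6; n=4 → 12; n=5 → 20; n=6 → 30; n=7 → 42.
Total orbitals: 2 + 6 + 12 + 20 + 30 + 42 = 112.

112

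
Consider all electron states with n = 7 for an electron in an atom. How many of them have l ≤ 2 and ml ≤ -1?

6

The n = 7 shell has l = 0 through 6; check each.
Contributions: l=1 → 1; l=2 → 2.
Orbitals: 1 + 2 = 3. Each orbital carries two spin states, so 3 × 2 = 6 states.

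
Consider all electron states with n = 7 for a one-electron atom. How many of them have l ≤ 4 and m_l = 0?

Go through l = 0, …, 6 (the values permitted for n = 7).
Orbitals with l ≤ 4 and m_l = 0, by l: l=0 → 1; l=1 → 1; l=2 → 1; l=3 → 1; l=4 → 1.
Orbitals: 1 + 1 + 1 + 1 + 1 = 5. Each orbital carries two spin states, so 5 × 2 = 10 states.

10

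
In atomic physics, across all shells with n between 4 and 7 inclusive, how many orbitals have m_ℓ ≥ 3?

20

Treat each shell separately and count matching orbitals:
n=4 → 1; n=5 → 3; n=6 → 6; n=7 → 10.
Total orbitals: 1 + 3 + 6 + 10 = 20.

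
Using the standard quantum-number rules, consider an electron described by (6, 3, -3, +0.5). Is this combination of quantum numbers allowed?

n = 6 is a positive integer. l = 3 satisfies 0 ≤ l ≤ n−1 = 5. m_l = -3 lies in the range −l … +l (here −3 … 3). m_s = +1/2 is one of ±1/2.
All four constraints are satisfied.

Valid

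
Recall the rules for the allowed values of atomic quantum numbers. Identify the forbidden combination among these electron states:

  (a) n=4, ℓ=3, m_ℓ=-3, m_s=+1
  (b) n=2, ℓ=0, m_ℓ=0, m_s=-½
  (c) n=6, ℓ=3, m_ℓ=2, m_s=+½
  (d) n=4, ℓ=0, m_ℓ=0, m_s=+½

(a) has m_s = +1, but an electron's spin must be ±1/2.
The remaining sets (b), (c), (d) satisfy all four rules.

(a)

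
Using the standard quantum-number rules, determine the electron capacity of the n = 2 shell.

A shell holds 2n² electrons: 2 × 2² = 2 × 4 = 8.

8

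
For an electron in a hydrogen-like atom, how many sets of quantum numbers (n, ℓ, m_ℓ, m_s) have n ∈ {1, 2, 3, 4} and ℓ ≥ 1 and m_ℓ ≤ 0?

Treat each shell separately and count matching orbitals:
n=2 → 2; n=3 → 5; n=4 → 9.
Orbitals: 2 + 5 + 9 = 16. Including both spin states (m_s = ±1/2) gives 2 × 16 = 32 states.

32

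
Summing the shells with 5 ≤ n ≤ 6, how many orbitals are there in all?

61

Shell n has n² orbitals: 5²=25 + 6²=36 = 61 orbitals.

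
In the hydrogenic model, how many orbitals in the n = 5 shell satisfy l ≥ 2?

For n = 5, l ranges over 0 … 4.
Contributions: l=2 → 5; l=3 → 7; l=4 → 9.
Total orbitals: 5 + 7 + 9 = 21.

21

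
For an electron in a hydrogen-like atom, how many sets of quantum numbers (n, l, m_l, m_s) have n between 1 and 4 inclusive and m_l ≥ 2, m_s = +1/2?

Go shell by shell, enumerating (l, m_l) with m_l ≥ 2:
n=3 → 1; n=4 → 3.
Orbitals: 1 + 3 = 4. With m_s fixed to +1/2 there is one state per orbital, so 4 states.

4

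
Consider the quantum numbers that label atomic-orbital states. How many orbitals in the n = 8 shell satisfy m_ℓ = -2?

With n = 8 the allowed ℓ are 0, 1, …, 7.
Per ℓ-value: ℓ=2 → 1; ℓ=3 → 1; ℓ=4 → 1; ℓ=5 → 1; ℓ=6 → 1; ℓ=7 → 1.
Total orbitals: 1 + 1 + 1 + 1 + 1 + 1 = 6.

6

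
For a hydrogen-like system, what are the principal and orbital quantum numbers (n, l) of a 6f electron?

The leading integer gives n = 6; the letter 'f' means l = 3.

n = 6, l = 3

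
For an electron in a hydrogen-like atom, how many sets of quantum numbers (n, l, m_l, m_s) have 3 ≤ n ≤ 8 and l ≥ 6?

For each n in the range, tally the orbitals obeying l ≥ 6:
n=7 → 13; n=8 → 28.
Orbitals: 13 + 28 = 41. Including both spin states (m_s = ±1/2) gives 2 × 41 = 82 states.

82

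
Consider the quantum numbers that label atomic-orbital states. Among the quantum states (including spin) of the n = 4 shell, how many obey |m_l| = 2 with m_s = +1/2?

4

With n = 4 the allowed l are 0, 1, …, 3.
The (l, m_l) pairs meeting |m_l| = 2 give: l=2 → 2; l=3 → 2.
Orbitals: 2 + 2 = 4. With m_s fixed to a single value there is one state per orbital, giving 4 states.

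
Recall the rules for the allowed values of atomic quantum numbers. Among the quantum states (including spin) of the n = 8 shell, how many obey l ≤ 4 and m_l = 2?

With n = 8 the allowed l are 0, 1, …, 7.
Contributions: l=2 → 1; l=3 → 1; l=4 → 1.
Orbitals: 1 + 1 + 1 = 3. Each orbital carries two spin states, so 3 × 2 = 6 states.

6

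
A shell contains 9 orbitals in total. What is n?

n = 3

n² = 9 ⇒ n = 3.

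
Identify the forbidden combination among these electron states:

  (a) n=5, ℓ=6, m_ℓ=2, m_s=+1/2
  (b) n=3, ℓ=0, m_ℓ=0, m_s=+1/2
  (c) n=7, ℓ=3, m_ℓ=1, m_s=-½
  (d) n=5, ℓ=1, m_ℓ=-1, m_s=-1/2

(a)

(a) has ℓ = 6 ≥ n = 5, violating 0 ≤ ℓ ≤ n−1.
The remaining sets (b), (c), (d) satisfy all four rules.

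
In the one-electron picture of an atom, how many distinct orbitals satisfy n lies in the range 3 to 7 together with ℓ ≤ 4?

100

Count contributing orbitals for each principal shell:
n=3 → 9; n=4 → 16; n=5 → 25; n=6 → 25; n=7 → 25.
Total orbitals: 9 + 16 + 25 + 25 + 25 = 100.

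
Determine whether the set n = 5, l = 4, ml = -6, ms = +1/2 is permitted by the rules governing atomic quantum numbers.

Invalid

The magnetic quantum number must satisfy −l ≤ ml ≤ l. With l = 4, ml can only be -4, -3, -2, -1, 0, 1, 2, 3, 4, so ml = -6 is forbidden.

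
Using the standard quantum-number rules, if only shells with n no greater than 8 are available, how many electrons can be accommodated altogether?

408

Total orbitals = 1² + 2² + 3² + 4² + 5² + 6² + 7² + 8² = 204. Doubling for spin gives 408 electrons.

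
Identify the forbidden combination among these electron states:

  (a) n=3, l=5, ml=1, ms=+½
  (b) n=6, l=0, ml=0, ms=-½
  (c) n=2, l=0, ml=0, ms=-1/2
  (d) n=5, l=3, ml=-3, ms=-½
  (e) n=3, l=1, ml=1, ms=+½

(a)

(a) has l = 5 ≥ n = 3, violating 0 ≤ l ≤ n−1.
The remaining sets (b), (c), (d), (e) satisfy all four rules.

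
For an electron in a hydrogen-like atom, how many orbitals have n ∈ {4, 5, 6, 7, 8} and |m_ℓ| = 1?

For each n in the range, tally the orbitals obeying |m_ℓ| = 1:
n=4 → 6; n=5 → 8; n=6 → 10; n=7 → 12; n=8 → 14.
Total orbitals: 6 + 8 + 10 + 12 + 14 = 50.

50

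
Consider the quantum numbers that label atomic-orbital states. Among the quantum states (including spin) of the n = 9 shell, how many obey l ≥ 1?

160

Go through l = 0, …, 8 (the values permitted for n = 9).
Contributions: l=1 → 3; l=2 → 5; l=3 → 7; l=4 → 9; l=5 → 11; l=6 → 13; l=7 → 15; l=8 → 17.
Orbitals: 3 + 5 + 7 + 9 + 11 + 13 + 15 + 17 = 80. Each orbital carries two spin states, so 80 × 2 = 160 states.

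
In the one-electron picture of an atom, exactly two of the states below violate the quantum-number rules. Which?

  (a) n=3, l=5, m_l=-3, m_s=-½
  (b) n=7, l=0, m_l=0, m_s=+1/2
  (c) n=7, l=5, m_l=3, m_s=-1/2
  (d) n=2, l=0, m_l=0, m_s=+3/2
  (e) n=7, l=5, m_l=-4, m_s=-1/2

(a) has l = 5 ≥ n = 3, violating 0 ≤ l ≤ n−1.
(d) has m_s = +3/2, but an electron's spin must be ±1/2.
The remaining sets (b), (c), (e) satisfy all four rules.

(a) and (d)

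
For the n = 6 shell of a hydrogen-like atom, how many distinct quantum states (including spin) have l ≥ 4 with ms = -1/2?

For n = 6, l ranges over 0 … 5.
Orbitals with l ≥ 4, by l: l=4 → 9; l=5 → 11.
Orbitals: 9 + 11 = 20. With ms fixed to a single value there is one state per orbital, giving 20 states.

20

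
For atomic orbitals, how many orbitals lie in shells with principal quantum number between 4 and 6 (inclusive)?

77

Shell n has n² orbitals: 4²=16 + 5²=25 + 6²=36 = 77 orbitals.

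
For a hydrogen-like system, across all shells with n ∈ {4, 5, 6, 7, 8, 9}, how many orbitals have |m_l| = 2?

54

Per-shell orbital counts meeting the constraint:
n=4 → 4; n=5 → 6; n=6 → 8; n=7 → 10; n=8 → 12; n=9 → 14.
Total orbitals: 4 + 6 + 8 + 10 + 12 + 14 = 54.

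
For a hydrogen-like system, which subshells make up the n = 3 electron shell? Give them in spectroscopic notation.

3s, 3p, 3d

For n = 3, ℓ runs from 0 to 2. In spectroscopic notation ℓ = 0,1,2,… ↔ s,p,d,f,g,h,i, so the subshells are 3s, 3p, 3d.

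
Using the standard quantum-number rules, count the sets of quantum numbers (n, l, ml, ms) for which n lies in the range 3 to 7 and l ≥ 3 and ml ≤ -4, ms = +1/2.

10

Go shell by shell, enumerating (l, ml) with l ≥ 3 and ml ≤ -4:
n=5 → 1; n=6 → 3; n=7 → 6.
Orbitals: 1 + 3 + 6 = 10. With ms fixed to +1/2 there is one state per orbital, so 10 states.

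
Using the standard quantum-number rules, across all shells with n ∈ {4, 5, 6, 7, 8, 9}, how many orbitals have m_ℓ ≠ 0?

Treat each shell separately and count matching orbitals:
n=4 → 12; n=5 → 20; n=6 → 30; n=7 → 42; n=8 → 56; n=9 → 72.
Total orbitals: 12 + 20 + 30 + 42 + 56 + 72 = 232.

232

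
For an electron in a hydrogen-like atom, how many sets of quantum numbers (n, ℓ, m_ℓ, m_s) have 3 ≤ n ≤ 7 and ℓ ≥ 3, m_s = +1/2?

90

For each n in the range, tally the orbitals obeying ℓ ≥ 3:
n=4 → 7; n=5 → 16; n=6 → 27; n=7 → 40.
Orbitals: 7 + 16 + 27 + 40 = 90. With m_s fixed to +1/2 there is one state per orbital, so 90 states.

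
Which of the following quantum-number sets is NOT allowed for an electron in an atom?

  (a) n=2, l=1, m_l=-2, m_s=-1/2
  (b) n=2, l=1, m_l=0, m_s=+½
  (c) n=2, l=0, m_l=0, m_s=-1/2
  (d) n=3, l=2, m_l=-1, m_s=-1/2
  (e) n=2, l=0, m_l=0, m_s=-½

(a) has |m_l| = 2 > l = 1, violating −l ≤ m_l ≤ l.
The remaining sets (b), (c), (d), (e) satisfy all four rules.

(a)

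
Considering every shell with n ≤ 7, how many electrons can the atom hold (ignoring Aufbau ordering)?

280

Total orbitals = 1² + 2² + 3² + 4² + 5² + 6² + 7² = 140. Doubling for spin gives 280 electrons.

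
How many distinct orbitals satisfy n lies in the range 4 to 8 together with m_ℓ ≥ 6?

Treat each shell separately and count matching orbitals:
n=7 → 1; n=8 → 3.
Total orbitals: 1 + 3 = 4.

4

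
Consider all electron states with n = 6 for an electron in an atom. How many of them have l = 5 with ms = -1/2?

11

For n = 6, l ranges over 0 … 5.
The (l, ml) pairs meeting l = 5 give: l=5 → 11.
Orbitals: 11. With ms fixed to a single value there is one state per orbital, giving 11 states.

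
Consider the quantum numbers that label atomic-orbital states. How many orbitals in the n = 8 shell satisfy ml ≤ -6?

3

The (l, ml) pairs meeting ml ≤ -6 give: l=6 → 1; l=7 → 2.
Total orbitals: 1 + 2 = 3.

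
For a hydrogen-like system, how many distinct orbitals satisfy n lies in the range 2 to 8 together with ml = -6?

3

For each n in the range, tally the orbitals obeying ml = -6:
n=7 → 1; n=8 → 2.
Total orbitals: 1 + 2 = 3.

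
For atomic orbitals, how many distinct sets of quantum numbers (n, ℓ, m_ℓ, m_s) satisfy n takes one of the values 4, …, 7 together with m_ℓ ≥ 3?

Go shell by shell, enumerating (ℓ, m_ℓ) with m_ℓ ≥ 3:
n=4 → 1; n=5 → 3; n=6 → 6; n=7 → 10.
Orbitals: 1 + 3 + 6 + 10 = 20. Including both spin states (m_s = ±1/2) gives 2 × 20 = 40 states.

40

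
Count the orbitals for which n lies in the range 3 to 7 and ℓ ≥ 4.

Treat each shell separately and count matching orbitals:
n=5 → 9; n=6 → 20; n=7 → 33.
Total orbitals: 9 + 20 + 33 = 62.

62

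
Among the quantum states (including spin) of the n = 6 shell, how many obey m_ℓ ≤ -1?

30

Per ℓ-value: ℓ=1 → 1; ℓ=2 → 2; ℓ=3 → 3; ℓ=4 → 4; ℓ=5 → 5.
Orbitals: 1 + 2 + 3 + 4 + 5 = 15. Each orbital carries two spin states, so 15 × 2 = 30 states.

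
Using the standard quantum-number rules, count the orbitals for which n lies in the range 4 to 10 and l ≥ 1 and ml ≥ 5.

35

Treat each shell separately and count matching orbitals:
n=6 → 1; n=7 → 3; n=8 → 6; n=9 → 10; n=10 → 15.
Total orbitals: 1 + 3 + 6 + 10 + 15 = 35.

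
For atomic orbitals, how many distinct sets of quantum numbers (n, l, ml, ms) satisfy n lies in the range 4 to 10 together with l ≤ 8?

704

Per-shell orbital counts meeting the constraint:
n=4 → 16; n=5 → 25; n=6 → 36; n=7 → 49; n=8 → 64; n=9 → 81; n=10 → 81.
Orbitals: 16 + 25 + 36 + 49 + 64 + 81 + 81 = 352. Including both spin states (ms = ±1/2) gives 2 × 352 = 704 states.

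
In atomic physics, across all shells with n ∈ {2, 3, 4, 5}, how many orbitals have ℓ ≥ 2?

38

Treat each shell separately and count matching orbitals:
n=3 → 5; n=4 → 12; n=5 → 21.
Total orbitals: 5 + 12 + 21 = 38.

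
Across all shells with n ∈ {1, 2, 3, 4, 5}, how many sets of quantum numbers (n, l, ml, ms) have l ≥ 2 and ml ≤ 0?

44

For each n in the range, tally the orbitals obeying l ≥ 2 and ml ≤ 0:
n=3 → 3; n=4 → 7; n=5 → 12.
Orbitals: 3 + 7 + 12 = 22. Including both spin states (ms = ±1/2) gives 2 × 22 = 44 states.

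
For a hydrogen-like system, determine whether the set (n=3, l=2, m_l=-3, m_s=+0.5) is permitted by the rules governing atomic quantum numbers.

The magnetic quantum number must satisfy −l ≤ m_l ≤ l. With l = 2, m_l can only be -2, -1, 0, 1, 2, so m_l = -3 is forbidden.

Not allowed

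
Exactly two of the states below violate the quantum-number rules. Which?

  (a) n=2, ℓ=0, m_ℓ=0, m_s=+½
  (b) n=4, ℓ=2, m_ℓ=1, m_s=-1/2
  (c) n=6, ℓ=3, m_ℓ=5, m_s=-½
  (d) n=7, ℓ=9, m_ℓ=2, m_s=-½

(c) and (d)

(c) has |m_ℓ| = 5 > ℓ = 3, violating −ℓ ≤ m_ℓ ≤ ℓ.
(d) has ℓ = 9 ≥ n = 7, violating 0 ≤ ℓ ≤ n−1.
The remaining sets (a), (b) satisfy all four rules.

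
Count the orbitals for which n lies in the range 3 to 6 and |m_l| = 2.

20

Per-shell orbital counts meeting the constraint:
n=3 → 2; n=4 → 4; n=5 → 6; n=6 → 8.
Total orbitals: 2 + 4 + 6 + 8 = 20.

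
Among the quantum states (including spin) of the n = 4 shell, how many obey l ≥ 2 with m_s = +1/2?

12

For n = 4, l ranges over 0 … 3.
Per l-value: l=2 → 5; l=3 → 7.
Orbitals: 5 + 7 = 12. With m_s fixed to a single value there is one state per orbital, giving 12 states.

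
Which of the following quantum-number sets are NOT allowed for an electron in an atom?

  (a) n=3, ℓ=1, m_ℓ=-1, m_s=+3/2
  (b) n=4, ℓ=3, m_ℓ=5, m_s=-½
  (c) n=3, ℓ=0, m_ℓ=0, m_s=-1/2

(a) and (b)

(a) has m_s = +3/2, but an electron's spin must be ±1/2.
(b) has |m_ℓ| = 5 > ℓ = 3, violating −ℓ ≤ m_ℓ ≤ ℓ.
The remaining set (c) satisfies all four rules.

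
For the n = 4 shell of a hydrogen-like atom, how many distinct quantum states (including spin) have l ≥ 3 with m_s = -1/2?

Contributions: l=3 → 7.
Orbitals: 7. With m_s fixed to a single value there is one state per orbital, giving 7 states.

7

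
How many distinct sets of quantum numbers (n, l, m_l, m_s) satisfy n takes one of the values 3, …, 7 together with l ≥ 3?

180

Per-shell orbital counts meeting the constraint:
n=4 → 7; n=5 → 16; n=6 → 27; n=7 → 40.
Orbitals: 7 + 16 + 27 + 40 = 90. Including both spin states (m_s = ±1/2) gives 2 × 90 = 180 states.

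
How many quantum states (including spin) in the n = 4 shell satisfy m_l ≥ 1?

The n = 4 shell has l = 0 through 3; check each.
Contributions: l=1 → 1; l=2 → 2; l=3 → 3.
Orbitals: 1 + 2 + 3 = 6. Each orbital carries two spin states, so 6 × 2 = 12 states.

12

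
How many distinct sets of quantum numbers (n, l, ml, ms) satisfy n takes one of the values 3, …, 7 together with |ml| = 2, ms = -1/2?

30

Go shell by shell, enumerating (l, ml) with |ml| = 2:
n=3 → 2; n=4 → 4; n=5 → 6; n=6 → 8; n=7 → 10.
Orbitals: 2 + 4 + 6 + 8 + 10 = 30. With ms fixed to -1/2 there is one state per orbital, so 30 states.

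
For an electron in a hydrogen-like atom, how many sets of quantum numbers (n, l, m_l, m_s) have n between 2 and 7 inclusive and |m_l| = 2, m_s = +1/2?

For each n in the range, tally the orbitals obeying |m_l| = 2:
n=3 → 2; n=4 → 4; n=5 → 6; n=6 → 8; n=7 → 10.
Orbitals: 2 + 4 + 6 + 8 + 10 = 30. With m_s fixed to +1/2 there is one state per orbital, so 30 states.

30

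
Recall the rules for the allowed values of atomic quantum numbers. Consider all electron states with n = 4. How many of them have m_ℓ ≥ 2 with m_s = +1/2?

3

Go through ℓ = 0, …, 3 (the values permitted for n = 4).
Per ℓ-value: ℓ=2 → 1; ℓ=3 → 2.
Orbitals: 1 + 2 = 3. With m_s fixed to a single value there is one state per orbital, giving 3 states.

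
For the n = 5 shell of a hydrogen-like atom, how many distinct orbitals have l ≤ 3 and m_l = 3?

With n = 5 the allowed l are 0, 1, …, 4.
The (l, m_l) pairs meeting l ≤ 3 and m_l = 3 give: l=3 → 1.
Total orbitals: 1.

1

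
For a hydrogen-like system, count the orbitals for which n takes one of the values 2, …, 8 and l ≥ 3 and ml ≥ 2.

Per-shell orbital counts meeting the constraint:
n=4 → 2; n=5 → 5; n=6 → 9; n=7 → 14; n=8 → 20.
Total orbitals: 2 + 5 + 9 + 14 + 20 = 50.

50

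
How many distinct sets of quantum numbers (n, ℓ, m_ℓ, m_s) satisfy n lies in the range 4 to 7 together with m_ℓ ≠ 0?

208

Work shell by shell — for each n, count the (ℓ, m_ℓ) pairs that satisfy m_ℓ ≠ 0:
n=4 → 12; n=5 → 20; n=6 → 30; n=7 → 42.
Orbitals: 12 + 20 + 30 + 42 = 104. Including both spin states (m_s = ±1/2) gives 2 × 104 = 208 states.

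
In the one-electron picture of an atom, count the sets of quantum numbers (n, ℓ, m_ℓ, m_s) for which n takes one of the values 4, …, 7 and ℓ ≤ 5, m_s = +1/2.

Go shell by shell, enumerating (ℓ, m_ℓ) with ℓ ≤ 5:
n=4 → 16; n=5 → 25; n=6 → 36; n=7 → 36.
Orbitals: 16 + 25 + 36 + 36 = 113. With m_s fixed to +1/2 there is one state per orbital, so 113 states.

113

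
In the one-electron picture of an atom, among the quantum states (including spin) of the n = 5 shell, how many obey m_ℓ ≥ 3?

6

The (ℓ, m_ℓ) pairs meeting m_ℓ ≥ 3 give: ℓ=3 → 1; ℓ=4 → 2.
Orbitals: 1 + 2 = 3. Each orbital carries two spin states, so 3 × 2 = 6 states.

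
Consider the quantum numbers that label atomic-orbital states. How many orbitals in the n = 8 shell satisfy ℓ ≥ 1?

The (ℓ, m_ℓ) pairs meeting ℓ ≥ 1 give: ℓ=1 → 3; ℓ=2 → 5; ℓ=3 → 7; ℓ=4 → 9; ℓ=5 → 11; ℓ=6 → 13; ℓ=7 → 15.
Total orbitals: 3 + 5 + 7 + 9 + 11 + 13 + 15 = 63.

63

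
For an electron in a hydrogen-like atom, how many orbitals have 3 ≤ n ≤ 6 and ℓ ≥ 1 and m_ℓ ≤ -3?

Count contributing orbitals for each principal shell:
n=4 → 1; n=5 → 3; n=6 → 6.
Total orbitals: 1 + 3 + 6 = 10.

10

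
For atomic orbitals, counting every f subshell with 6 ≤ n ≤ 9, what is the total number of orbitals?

28

An f subshell (ℓ = 3) exists for every n ≥ 4, so shells n = 6, 7, 8, 9 each contribute one — 4 subshells.
Since each f subshell has 2·3+1 = 7 orbitals, the total is 4 × 7 = 28.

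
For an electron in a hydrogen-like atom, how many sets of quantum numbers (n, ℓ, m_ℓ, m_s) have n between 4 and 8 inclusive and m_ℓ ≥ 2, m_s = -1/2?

55

Go shell by shell, enumerating (ℓ, m_ℓ) with m_ℓ ≥ 2:
n=4 → 3; n=5 → 6; n=6 → 10; n=7 → 15; n=8 → 21.
Orbitals: 3 + 6 + 10 + 15 + 21 = 55. With m_s fixed to -1/2 there is one state per orbital, so 55 states.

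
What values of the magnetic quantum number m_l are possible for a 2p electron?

The 2p subshell has l = 1, and m_l takes every integer from −l to +l. With l = 1 that gives the 3 values -1, 0, 1.

-1, 0, 1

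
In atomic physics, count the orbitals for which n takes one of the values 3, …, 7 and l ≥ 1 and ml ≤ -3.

Treat each shell separately and count matching orbitals:
n=4 → 1; n=5 → 3; n=6 → 6; n=7 → 10.
Total orbitals: 1 + 3 + 6 + 10 = 20.

20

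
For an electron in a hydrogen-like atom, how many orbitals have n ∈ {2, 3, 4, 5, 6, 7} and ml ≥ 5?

Treat each shell separately and count matching orbitals:
n=6 → 1; n=7 → 3.
Total orbitals: 1 + 3 = 4.

4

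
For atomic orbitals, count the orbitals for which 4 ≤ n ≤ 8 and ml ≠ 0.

160

Work shell by shell — for each n, count the (l, ml) pairs that satisfy ml ≠ 0:
n=4 → 12; n=5 → 20; n=6 → 30; n=7 → 42; n=8 → 56.
Total orbitals: 12 + 20 + 30 + 42 + 56 = 160.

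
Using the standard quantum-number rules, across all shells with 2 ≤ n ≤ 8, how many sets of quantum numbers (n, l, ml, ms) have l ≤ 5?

324

Go shell by shell, enumerating (l, ml) with l ≤ 5:
n=2 → 4; n=3 → 9; n=4 → 16; n=5 → 25; n=6 → 36; n=7 → 36; n=8 → 36.
Orbitals: 4 + 9 + 16 + 25 + 36 + 36 + 36 = 162. Including both spin states (ms = ±1/2) gives 2 × 162 = 324 states.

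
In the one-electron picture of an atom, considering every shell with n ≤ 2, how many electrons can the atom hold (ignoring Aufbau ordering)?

10

Total orbitals = 1² + 2² = 5. Doubling for spin gives 10 electrons.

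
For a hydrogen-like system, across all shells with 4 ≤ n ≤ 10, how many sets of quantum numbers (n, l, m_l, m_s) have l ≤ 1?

Count contributing orbitals for each principal shell:
n=4 → 4; n=5 → 4; n=6 → 4; n=7 → 4; n=8 → 4; n=9 → 4; n=10 → 4.
Orbitals: 4 + 4 + 4 + 4 + 4 + 4 + 4 = 28. Including both spin states (m_s = ±1/2) gives 2 × 28 = 56 states.

56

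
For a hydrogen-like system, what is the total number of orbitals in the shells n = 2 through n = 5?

54

Shell n has n² orbitals: 2²=4 + 3²=9 + 4²=16 + 5²=25 = 54 orbitals.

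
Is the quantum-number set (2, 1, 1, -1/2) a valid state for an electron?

n = 2 is a positive integer. l = 1 satisfies 0 ≤ l ≤ n−1 = 1. ml = 1 lies in the range −l … +l (here −1 … 1). ms = -1/2 is one of ±1/2.
All four constraints are satisfied.

Yes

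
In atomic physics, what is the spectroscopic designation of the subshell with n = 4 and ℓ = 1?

ℓ = 1 corresponds to the letter 'p', so the subshell is 4p.

4p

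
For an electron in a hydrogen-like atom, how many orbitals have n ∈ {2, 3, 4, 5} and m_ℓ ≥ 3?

Work shell by shell — for each n, count the (ℓ, m_ℓ) pairs that satisfy m_ℓ ≥ 3:
n=4 → 1; n=5 → 3.
Total orbitals: 1 + 3 = 4.

4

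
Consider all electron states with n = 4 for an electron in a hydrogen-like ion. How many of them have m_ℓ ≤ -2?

6

For n = 4, ℓ ranges over 0 … 3.
The (ℓ, m_ℓ) pairs meeting m_ℓ ≤ -2 give: ℓ=2 → 1; ℓ=3 → 2.
Orbitals: 1 + 2 = 3. Each orbital carries two spin states, so 3 × 2 = 6 states.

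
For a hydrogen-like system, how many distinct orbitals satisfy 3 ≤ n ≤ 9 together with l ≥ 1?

Per-shell orbital counts meeting the constraint:
n=3 → 8; n=4 → 15; n=5 → 24; n=6 → 35; n=7 → 48; n=8 → 63; n=9 → 80.
Total orbitals: 8 + 15 + 24 + 35 + 48 + 63 + 80 = 273.

273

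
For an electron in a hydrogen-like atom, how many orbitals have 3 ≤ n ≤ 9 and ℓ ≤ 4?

Work shell by shell — for each n, count the (ℓ, m_ℓ) pairs that satisfy ℓ ≤ 4:
n=3 → 9; n=4 → 16; n=5 → 25; n=6 → 25; n=7 → 25; n=8 → 25; n=9 → 25.
Total orbitals: 9 + 16 + 25 + 25 + 25 + 25 + 25 = 150.

150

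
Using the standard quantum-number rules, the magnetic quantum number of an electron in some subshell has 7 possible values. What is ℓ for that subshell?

m_ℓ ranges over 2ℓ+1 integers, so 2ℓ+1 = 7 ⇒ ℓ = 3.

ℓ = 3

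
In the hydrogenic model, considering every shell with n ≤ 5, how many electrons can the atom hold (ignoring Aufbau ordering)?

110

Total orbitals = 1² + 2² + 3² + 4² + 5² = 55. Doubling for spin gives 110 electrons.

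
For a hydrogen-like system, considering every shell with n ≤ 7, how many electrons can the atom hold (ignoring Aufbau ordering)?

Total orbitals = 1² + 2² + 3² + 4² + 5² + 6² + 7² = 140. Doubling for spin gives 280 electrons.

280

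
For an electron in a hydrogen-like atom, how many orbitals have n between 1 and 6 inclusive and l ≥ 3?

50

Treat each shell separately and count matching orbitals:
n=4 → 7; n=5 → 16; n=6 → 27.
Total orbitals: 7 + 16 + 27 = 50.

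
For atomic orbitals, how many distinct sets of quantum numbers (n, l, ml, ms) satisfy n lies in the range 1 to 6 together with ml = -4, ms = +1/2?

Per-shell orbital counts meeting the constraint:
n=5 → 1; n=6 → 2.
Orbitals: 1 + 2 = 3. With ms fixed to +1/2 there is one state per orbital, so 3 states.

3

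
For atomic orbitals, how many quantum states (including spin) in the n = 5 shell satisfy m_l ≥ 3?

6

Orbitals with m_l ≥ 3, by l: l=3 → 1; l=4 → 2.
Orbitals: 1 + 2 = 3. Each orbital carries two spin states, so 3 × 2 = 6 states.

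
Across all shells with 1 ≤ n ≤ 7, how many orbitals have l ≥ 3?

Work shell by shell — for each n, count the (l, m_l) pairs that satisfy l ≥ 3:
n=4 → 7; n=5 → 16; n=6 → 27; n=7 → 40.
Total orbitals: 7 + 16 + 27 + 40 = 90.

90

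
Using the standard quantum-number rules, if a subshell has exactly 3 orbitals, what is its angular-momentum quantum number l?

2l+1 = 3 gives l = 1.

l = 1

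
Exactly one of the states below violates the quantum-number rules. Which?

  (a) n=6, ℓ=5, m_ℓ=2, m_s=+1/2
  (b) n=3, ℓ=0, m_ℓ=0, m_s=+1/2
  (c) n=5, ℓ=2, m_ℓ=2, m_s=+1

(c)

(c) has m_s = +1, but an electron's spin must be ±1/2.
The remaining sets (a), (b) satisfy all four rules.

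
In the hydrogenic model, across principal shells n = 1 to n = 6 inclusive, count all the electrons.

182

Shell n has n² orbitals: 1²=1 + 2²=4 + 3²=9 + 4²=16 + 5²=25 + 6²=36 = 91 orbitals.
Two spin states per orbital: 2 × 91 = 182 electrons.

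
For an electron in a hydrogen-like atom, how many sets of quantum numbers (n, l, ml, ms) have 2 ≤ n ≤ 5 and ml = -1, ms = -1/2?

10

Work shell by shell — for each n, count the (l, ml) pairs that satisfy ml = -1:
n=2 → 1; n=3 → 2; n=4 → 3; n=5 → 4.
Orbitals: 1 + 2 + 3 + 4 = 10. With ms fixed to -1/2 there is one state per orbital, so 10 states.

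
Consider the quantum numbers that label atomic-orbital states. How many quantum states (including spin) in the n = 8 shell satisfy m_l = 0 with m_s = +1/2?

Go through l = 0, …, 7 (the values permitted for n = 8).
Per l-value: l=0 → 1; l=1 → 1; l=2 → 1; l=3 → 1; l=4 → 1; l=5 → 1; l=6 → 1; l=7 → 1.
Orbitals: 1 + 1 + 1 + 1 + 1 + 1 + 1 + 1 = 8. With m_s fixed to a single value there is one state per orbital, giving 8 states.

8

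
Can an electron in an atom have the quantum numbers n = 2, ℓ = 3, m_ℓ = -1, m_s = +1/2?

No

The orbital quantum number must satisfy 0 ≤ ℓ ≤ n−1. With n = 2 the allowed ℓ values are 0, 1, so ℓ = 3 is out of range.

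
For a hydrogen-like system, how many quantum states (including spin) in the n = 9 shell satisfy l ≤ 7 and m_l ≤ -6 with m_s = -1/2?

3

The n = 9 shell has l = 0 through 8; check each.
Per l-value: l=6 → 1; l=7 → 2.
Orbitals: 1 + 2 = 3. With m_s fixed to a single value there is one state per orbital, giving 3 states.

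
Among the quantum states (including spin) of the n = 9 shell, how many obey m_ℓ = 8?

2

Go through ℓ = 0, …, 8 (the values permitted for n = 9).
The (ℓ, m_ℓ) pairs meeting m_ℓ = 8 give: ℓ=8 → 1.
Orbitals: 1. Each orbital carries two spin states, so 1 × 2 = 2 states.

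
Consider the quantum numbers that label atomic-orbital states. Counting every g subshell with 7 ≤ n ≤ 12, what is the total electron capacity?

A g subshell (ℓ = 4) exists for every n ≥ 5, so shells n = 7, 8, 9, 10, 11, 12 each contribute one — 6 subshells.
Since each g subshell holds 2(2·4+1) = 18 electrons, the total is 6 × 18 = 108.

108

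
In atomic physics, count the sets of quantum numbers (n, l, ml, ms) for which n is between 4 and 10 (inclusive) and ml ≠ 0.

644

For each n in the range, tally the orbitals obeying ml ≠ 0:
n=4 → 12; n=5 → 20; n=6 → 30; n=7 → 42; n=8 → 56; n=9 → 72; n=10 → 90.
Orbitals: 12 + 20 + 30 + 42 + 56 + 72 + 90 = 322. Including both spin states (ms = ±1/2) gives 2 × 322 = 644 states.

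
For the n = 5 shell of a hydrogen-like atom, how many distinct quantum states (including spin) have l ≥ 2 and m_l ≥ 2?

12

Go through l = 0, …, 4 (the values permitted for n = 5).
The (l, m_l) pairs meeting l ≥ 2 and m_l ≥ 2 give: l=2 → 1; l=3 → 2; l=4 → 3.
Orbitals: 1 + 2 + 3 = 6. Each orbital carries two spin states, so 6 × 2 = 12 states.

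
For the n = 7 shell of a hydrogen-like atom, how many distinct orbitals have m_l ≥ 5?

3

The n = 7 shell has l = 0 through 6; check each.
Per l-value: l=5 → 1; l=6 → 2.
Total orbitals: 1 + 2 = 3.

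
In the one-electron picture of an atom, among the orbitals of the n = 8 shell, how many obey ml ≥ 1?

28

For n = 8, l ranges over 0 … 7.
The (l, ml) pairs meeting ml ≥ 1 give: l=1 → 1; l=2 → 2; l=3 → 3; l=4 → 4; l=5 → 5; l=6 → 6; l=7 → 7.
Total orbitals: 1 + 2 + 3 + 4 + 5 + 6 + 7 = 28.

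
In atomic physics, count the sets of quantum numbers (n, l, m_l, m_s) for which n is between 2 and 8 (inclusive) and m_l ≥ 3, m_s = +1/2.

35

Per-shell orbital counts meeting the constraint:
n=4 → 1; n=5 → 3; n=6 → 6; n=7 → 10; n=8 → 15.
Orbitals: 1 + 3 + 6 + 10 + 15 = 35. With m_s fixed to +1/2 there is one state per orbital, so 35 states.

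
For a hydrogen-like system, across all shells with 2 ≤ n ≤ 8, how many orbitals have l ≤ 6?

188

Work shell by shell — for each n, count the (l, m_l) pairs that satisfy l ≤ 6:
n=2 → 4; n=3 → 9; n=4 → 16; n=5 → 25; n=6 → 36; n=7 → 49; n=8 → 49.
Total orbitals: 4 + 9 + 16 + 25 + 36 + 49 + 49 = 188.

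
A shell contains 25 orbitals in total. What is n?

n² = 25 ⇒ n = 5.

n = 5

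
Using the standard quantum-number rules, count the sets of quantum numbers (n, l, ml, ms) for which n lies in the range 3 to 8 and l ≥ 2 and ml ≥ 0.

Count contributing orbitals for each principal shell:
n=3 → 3; n=4 → 7; n=5 → 12; n=6 → 18; n=7 → 25; n=8 → 33.
Orbitals: 3 + 7 + 12 + 18 + 25 + 33 = 98. Including both spin states (ms = ±1/2) gives 2 × 98 = 196 states.

196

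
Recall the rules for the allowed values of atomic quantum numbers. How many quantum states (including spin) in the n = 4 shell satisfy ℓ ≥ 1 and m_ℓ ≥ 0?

Go through ℓ = 0, …, 3 (the values permitted for n = 4).
Orbitals with ℓ ≥ 1 and m_ℓ ≥ 0, by ℓ: ℓ=1 → 2; ℓ=2 → 3; ℓ=3 → 4.
Orbitals: 2 + 3 + 4 = 9. Each orbital carries two spin states, so 9 × 2 = 18 states.

18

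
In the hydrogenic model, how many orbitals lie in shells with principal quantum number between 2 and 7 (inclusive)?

139

Shell n has n² orbitals: 2²=4 + 3²=9 + 4²=16 + 5²=25 + 6²=36 + 7²=49 = 139 orbitals.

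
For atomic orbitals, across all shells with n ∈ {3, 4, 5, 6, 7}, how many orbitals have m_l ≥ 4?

10

Treat each shell separately and count matching orbitals:
n=5 → 1; n=6 → 3; n=7 → 6.
Total orbitals: 1 + 3 + 6 = 10.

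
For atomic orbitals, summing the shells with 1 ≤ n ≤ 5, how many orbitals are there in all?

Shell n has n² orbitals: 1²=1 + 2²=4 + 3²=9 + 4²=16 + 5²=25 = 55 orbitals.

55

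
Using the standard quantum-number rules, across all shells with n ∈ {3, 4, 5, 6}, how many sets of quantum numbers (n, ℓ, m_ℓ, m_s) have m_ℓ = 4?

Work shell by shell — for each n, count the (ℓ, m_ℓ) pairs that satisfy m_ℓ = 4:
n=5 → 1; n=6 → 2.
Orbitals: 1 + 2 = 3. Including both spin states (m_s = ±1/2) gives 2 × 3 = 6 states.

6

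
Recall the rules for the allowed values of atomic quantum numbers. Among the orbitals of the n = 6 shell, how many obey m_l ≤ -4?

The n = 6 shell has l = 0 through 5; check each.
Orbitals with m_l ≤ -4, by l: l=4 → 1; l=5 → 2.
Total orbitals: 1 + 2 = 3.

3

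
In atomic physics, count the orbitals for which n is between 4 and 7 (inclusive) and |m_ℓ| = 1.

36

Go shell by shell, enumerating (ℓ, m_ℓ) with |m_ℓ| = 1:
n=4 → 6; n=5 → 8; n=6 → 10; n=7 → 12.
Total orbitals: 6 + 8 + 10 + 12 = 36.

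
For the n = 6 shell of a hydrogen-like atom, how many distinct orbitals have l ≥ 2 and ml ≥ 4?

For n = 6, l ranges over 0 … 5.
Orbitals with l ≥ 2 and ml ≥ 4, by l: l=4 → 1; l=5 → 2.
Total orbitals: 1 + 2 = 3.

3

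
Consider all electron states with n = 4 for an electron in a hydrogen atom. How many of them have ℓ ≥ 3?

Go through ℓ = 0, …, 3 (the values permitted for n = 4).
The (ℓ, m_ℓ) pairs meeting ℓ ≥ 3 give: ℓ=3 → 7.
Orbitals: 7. Each orbital carries two spin states, so 7 × 2 = 14 states.

14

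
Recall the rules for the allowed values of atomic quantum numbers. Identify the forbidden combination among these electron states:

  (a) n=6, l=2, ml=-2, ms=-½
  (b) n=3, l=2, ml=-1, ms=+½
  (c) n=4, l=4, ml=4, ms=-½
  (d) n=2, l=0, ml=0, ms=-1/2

(c)

(c) has l = 4 ≥ n = 4, violating 0 ≤ l ≤ n−1.
The remaining sets (a), (b), (d) satisfy all four rules.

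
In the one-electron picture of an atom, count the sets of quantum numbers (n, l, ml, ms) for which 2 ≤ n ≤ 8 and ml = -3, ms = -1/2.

Per-shell orbital counts meeting the constraint:
n=4 → 1; n=5 → 2; n=6 → 3; n=7 → 4; n=8 → 5.
Orbitals: 1 + 2 + 3 + 4 + 5 = 15. With ms fixed to -1/2 there is one state per orbital, so 15 states.

15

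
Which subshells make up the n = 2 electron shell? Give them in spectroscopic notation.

For n = 2, ℓ runs from 0 to 1. In spectroscopic notation ℓ = 0,1,2,… ↔ s,p,d,f,g,h,i, so the subshells are 2s, 2p.

2s, 2p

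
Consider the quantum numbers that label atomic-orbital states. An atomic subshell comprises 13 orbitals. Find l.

2l+1 = 13 gives l = 6.

l = 6 (i)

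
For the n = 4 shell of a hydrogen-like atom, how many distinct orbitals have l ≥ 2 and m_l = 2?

2

Go through l = 0, …, 3 (the values permitted for n = 4).
The (l, m_l) pairs meeting l ≥ 2 and m_l = 2 give: l=2 → 1; l=3 → 1.
Total orbitals: 1 + 1 = 2.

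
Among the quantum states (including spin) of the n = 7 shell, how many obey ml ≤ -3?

20

Go through l = 0, …, 6 (the values permitted for n = 7).
Contributions: l=3 → 1; l=4 → 2; l=5 → 3; l=6 → 4.
Orbitals: 1 + 2 + 3 + 4 = 10. Each orbital carries two spin states, so 10 × 2 = 20 states.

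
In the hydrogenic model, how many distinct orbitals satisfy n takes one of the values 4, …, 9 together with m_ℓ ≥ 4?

Go shell by shell, enumerating (ℓ, m_ℓ) with m_ℓ ≥ 4:
n=5 → 1; n=6 → 3; n=7 → 6; n=8 → 10; n=9 → 15.
Total orbitals: 1 + 3 + 6 + 10 + 15 = 35.

35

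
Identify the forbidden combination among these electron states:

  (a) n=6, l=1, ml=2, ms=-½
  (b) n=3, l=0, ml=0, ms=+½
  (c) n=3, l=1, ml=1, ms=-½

(a) has |ml| = 2 > l = 1, violating −l ≤ ml ≤ l.
The remaining sets (b), (c) satisfy all four rules.

(a)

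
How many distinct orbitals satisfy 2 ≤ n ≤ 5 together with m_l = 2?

Go shell by shell, enumerating (l, m_l) with m_l = 2:
n=3 → 1; n=4 → 2; n=5 → 3.
Total orbitals: 1 + 2 + 3 = 6.

6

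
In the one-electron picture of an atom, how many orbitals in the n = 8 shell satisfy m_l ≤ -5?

6

Go through l = 0, …, 7 (the values permitted for n = 8).
Per l-value: l=5 → 1; l=6 → 2; l=7 → 3.
Total orbitals: 1 + 2 + 3 = 6.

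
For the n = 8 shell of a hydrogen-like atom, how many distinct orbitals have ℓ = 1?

3

With n = 8 the allowed ℓ are 0, 1, …, 7.
The (ℓ, m_ℓ) pairs meeting ℓ = 1 give: ℓ=1 → 3.
Total orbitals: 3.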